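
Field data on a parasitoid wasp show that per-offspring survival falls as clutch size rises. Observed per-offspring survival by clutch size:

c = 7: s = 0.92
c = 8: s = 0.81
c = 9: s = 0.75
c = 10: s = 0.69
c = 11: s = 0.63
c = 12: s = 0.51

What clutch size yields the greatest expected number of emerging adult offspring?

11

Expected emerging adult offspring = c × s(c):
  c=7: 7 × 0.92 = 6.440
  c=8: 8 × 0.81 = 6.480
  c=9: 9 × 0.75 = 6.750
  c=10: 10 × 0.69 = 6.900
  c=11: 11 × 0.63 = 6.930
  c=12: 12 × 0.51 = 6.120
Maximum at c = 11 (6.930 emerging adult offspring).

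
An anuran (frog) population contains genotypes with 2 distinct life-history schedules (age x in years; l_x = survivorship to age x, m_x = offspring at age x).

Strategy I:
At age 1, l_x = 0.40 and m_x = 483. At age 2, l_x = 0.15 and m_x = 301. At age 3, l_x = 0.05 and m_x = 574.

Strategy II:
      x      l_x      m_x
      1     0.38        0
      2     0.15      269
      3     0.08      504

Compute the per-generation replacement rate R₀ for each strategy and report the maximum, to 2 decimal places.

267.05

Strategy I: R₀ = 0.40×483 + 0.15×301 + 0.05×574 = 267.0500
Strategy II: R₀ = 0.38×0 + 0.15×269 + 0.08×504 = 80.6700
Highest R₀: strategy I with 267.0500.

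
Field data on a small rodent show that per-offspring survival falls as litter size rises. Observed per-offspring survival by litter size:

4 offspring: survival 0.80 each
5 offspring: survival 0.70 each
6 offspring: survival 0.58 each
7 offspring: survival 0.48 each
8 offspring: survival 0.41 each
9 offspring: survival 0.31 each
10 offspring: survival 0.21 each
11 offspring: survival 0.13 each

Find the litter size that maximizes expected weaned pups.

Expected weaned pups = c × s(c):
  c=4: 4 × 0.80 = 3.200
  c=5: 5 × 0.70 = 3.500
  c=6: 6 × 0.58 = 3.480
  c=7: 7 × 0.48 = 3.360
  c=8: 8 × 0.41 = 3.280
  c=9: 9 × 0.31 = 2.790
  c=10: 10 × 0.21 = 2.100
  c=11: 11 × 0.13 = 1.430
Maximum at c = 5 (3.500 weaned pups).

5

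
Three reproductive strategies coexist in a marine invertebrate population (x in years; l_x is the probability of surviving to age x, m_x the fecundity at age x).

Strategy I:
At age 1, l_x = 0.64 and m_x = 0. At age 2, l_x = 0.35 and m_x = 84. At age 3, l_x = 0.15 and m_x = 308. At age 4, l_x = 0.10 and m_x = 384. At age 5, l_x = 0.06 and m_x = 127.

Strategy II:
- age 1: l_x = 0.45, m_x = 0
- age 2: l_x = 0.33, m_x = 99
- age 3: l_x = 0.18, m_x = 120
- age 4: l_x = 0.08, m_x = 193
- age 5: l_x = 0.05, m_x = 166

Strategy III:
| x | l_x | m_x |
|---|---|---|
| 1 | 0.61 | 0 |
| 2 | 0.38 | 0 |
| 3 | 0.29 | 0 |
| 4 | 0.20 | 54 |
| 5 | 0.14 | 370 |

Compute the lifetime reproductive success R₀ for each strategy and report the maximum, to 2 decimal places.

Strategy I: R₀ = 0.64×0 + 0.35×84 + 0.15×308 + 0.10×384 + 0.06×127 = 121.6200
Strategy II: R₀ = 0.45×0 + 0.33×99 + 0.18×120 + 0.08×193 + 0.05×166 = 78.0100
Strategy III: R₀ = 0.61×0 + 0.38×0 + 0.29×0 + 0.20×54 + 0.14×370 = 62.6000
Highest R₀: strategy I with 121.6200.

121.62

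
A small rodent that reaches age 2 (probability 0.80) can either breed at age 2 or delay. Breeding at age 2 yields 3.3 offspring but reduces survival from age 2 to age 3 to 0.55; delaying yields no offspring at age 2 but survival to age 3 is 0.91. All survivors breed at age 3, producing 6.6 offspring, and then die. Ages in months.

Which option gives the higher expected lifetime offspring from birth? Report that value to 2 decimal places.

breed at age 2: R₀ = 0.80 × (3.3 + 0.55 × 6.6) = 0.80 × 6.9300 = 5.5440
delay to age 3: R₀ = 0.80 × (0.91 × 6.6) = 0.80 × 6.0060 = 4.8048
Higher: breed at age 2 (5.5440).

5.54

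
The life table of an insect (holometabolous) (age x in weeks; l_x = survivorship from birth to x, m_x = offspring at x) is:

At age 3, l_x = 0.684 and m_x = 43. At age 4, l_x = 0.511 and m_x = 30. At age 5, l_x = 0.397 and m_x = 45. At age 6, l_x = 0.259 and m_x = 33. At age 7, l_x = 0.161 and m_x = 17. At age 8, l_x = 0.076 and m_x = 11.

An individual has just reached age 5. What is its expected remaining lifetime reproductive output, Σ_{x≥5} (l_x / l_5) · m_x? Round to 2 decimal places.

75.53

l_5 = 0.397. Conditional survival from age 5 to x is l_x / l_5.
  x=5: (0.397/0.397) × 45 = 45.0000
  x=6: (0.259/0.397) × 33 = 21.5290
  x=7: (0.161/0.397) × 17 = 6.8942
  x=8: (0.076/0.397) × 11 = 2.1058
Sum = 45.0000 + 21.5290 + 6.8942 + 2.1058 = 75.5290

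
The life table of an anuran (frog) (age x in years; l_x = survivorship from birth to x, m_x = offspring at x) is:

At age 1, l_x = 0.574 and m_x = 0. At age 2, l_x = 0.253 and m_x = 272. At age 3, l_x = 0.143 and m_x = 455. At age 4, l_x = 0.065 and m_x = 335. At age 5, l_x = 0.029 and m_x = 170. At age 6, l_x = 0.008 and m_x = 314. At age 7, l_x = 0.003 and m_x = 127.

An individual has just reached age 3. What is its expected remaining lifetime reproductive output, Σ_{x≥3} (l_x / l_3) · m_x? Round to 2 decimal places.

661.98

l_3 = 0.143. Conditional survival from age 3 to x is l_x / l_3.
  x=3: (0.143/0.143) × 455 = 455.0000
  x=4: (0.065/0.143) × 335 = 152.2727
  x=5: (0.029/0.143) × 170 = 34.4755
  x=6: (0.008/0.143) × 314 = 17.5664
  x=7: (0.003/0.143) × 127 = 2.6643
Sum = 455.0000 + 152.2727 + 34.4755 + 17.5664 + 2.6643 = 661.9790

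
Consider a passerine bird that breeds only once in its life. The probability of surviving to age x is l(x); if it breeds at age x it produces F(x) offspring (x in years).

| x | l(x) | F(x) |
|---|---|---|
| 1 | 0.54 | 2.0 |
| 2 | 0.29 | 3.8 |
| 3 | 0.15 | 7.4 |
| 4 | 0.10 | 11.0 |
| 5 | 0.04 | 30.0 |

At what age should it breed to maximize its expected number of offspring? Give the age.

Expected offspring if breeding at age x = l(x) × F(x):
  age 1: 0.54 × 2.0 = 1.080
  age 2: 0.29 × 3.8 = 1.102
  age 3: 0.15 × 7.4 = 1.110
  age 4: 0.10 × 11.0 = 1.100
  age 5: 0.04 × 30.0 = 1.200
Maximum at age 5 (1.200).

5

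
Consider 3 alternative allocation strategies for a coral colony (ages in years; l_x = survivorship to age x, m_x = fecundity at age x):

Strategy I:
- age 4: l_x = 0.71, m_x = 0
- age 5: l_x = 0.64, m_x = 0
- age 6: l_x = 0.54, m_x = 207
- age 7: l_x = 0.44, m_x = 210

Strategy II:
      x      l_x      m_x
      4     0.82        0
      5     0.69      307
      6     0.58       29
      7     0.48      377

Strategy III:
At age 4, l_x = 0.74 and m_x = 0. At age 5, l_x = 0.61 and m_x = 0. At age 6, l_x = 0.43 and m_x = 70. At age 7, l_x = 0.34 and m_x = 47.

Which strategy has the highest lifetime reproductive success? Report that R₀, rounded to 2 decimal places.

Strategy I: R₀ = 0.71×0 + 0.64×0 + 0.54×207 + 0.44×210 = 204.1800
Strategy II: R₀ = 0.82×0 + 0.69×307 + 0.58×29 + 0.48×377 = 409.6100
Strategy III: R₀ = 0.74×0 + 0.61×0 + 0.43×70 + 0.34×47 = 46.0800
Highest R₀: strategy II with 409.6100.

409.61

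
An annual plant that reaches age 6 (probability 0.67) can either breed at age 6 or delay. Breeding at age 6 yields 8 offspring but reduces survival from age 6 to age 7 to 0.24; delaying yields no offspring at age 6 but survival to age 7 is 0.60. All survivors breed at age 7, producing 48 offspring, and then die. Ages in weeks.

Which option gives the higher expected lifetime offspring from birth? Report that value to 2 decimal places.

breed at age 6: R₀ = 0.67 × (8 + 0.24 × 48) = 0.67 × 19.5200 = 13.0784
delay to age 7: R₀ = 0.67 × (0.60 × 48) = 0.67 × 28.8000 = 19.2960
Higher: delay to age 7 (19.2960).

19.30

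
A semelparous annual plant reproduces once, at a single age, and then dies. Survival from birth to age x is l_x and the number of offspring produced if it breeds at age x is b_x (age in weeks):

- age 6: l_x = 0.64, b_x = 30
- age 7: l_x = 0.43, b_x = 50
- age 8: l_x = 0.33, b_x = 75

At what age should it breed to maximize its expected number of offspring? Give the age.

Expected offspring if breeding at age x = l_x × b_x:
  age 6: 0.64 × 30 = 19.200
  age 7: 0.43 × 50 = 21.500
  age 8: 0.33 × 75 = 24.750
Maximum at age 8 (24.750).

8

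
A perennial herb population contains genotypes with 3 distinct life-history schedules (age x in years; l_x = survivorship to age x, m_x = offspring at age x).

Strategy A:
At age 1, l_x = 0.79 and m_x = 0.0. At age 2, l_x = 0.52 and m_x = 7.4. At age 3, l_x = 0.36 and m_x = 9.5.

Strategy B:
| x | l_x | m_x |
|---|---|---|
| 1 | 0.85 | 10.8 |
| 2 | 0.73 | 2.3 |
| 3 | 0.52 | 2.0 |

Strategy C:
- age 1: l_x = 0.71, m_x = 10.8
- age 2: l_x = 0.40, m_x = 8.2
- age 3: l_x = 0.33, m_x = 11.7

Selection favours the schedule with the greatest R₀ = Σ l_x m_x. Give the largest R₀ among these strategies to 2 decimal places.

14.81

Strategy A: R₀ = 0.79×0.0 + 0.52×7.4 + 0.36×9.5 = 7.2680
Strategy B: R₀ = 0.85×10.8 + 0.73×2.3 + 0.52×2.0 = 11.8990
Strategy C: R₀ = 0.71×10.8 + 0.40×8.2 + 0.33×11.7 = 14.8090
Highest R₀: strategy C with 14.8090.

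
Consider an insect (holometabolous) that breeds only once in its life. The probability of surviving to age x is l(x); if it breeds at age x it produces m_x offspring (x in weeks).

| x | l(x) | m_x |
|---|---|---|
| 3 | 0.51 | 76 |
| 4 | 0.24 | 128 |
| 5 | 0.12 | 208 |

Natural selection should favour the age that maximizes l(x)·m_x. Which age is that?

Expected offspring if breeding at age x = l(x) × m_x:
  age 3: 0.51 × 76 = 38.760
  age 4: 0.24 × 128 = 30.720
  age 5: 0.12 × 208 = 24.960
Maximum at age 3 (38.760).

3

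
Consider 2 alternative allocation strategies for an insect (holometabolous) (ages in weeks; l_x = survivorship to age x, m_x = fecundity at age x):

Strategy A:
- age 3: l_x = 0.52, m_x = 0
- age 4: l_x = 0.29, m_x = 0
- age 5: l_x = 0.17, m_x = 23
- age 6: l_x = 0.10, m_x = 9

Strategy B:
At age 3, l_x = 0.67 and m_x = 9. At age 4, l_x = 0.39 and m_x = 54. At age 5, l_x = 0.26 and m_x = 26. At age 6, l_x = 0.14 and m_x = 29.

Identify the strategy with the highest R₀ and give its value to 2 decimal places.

Strategy A: R₀ = 0.52×0 + 0.29×0 + 0.17×23 + 0.10×9 = 4.8100
Strategy B: R₀ = 0.67×9 + 0.39×54 + 0.26×26 + 0.14×29 = 37.9100
Highest R₀: strategy B with 37.9100.

37.91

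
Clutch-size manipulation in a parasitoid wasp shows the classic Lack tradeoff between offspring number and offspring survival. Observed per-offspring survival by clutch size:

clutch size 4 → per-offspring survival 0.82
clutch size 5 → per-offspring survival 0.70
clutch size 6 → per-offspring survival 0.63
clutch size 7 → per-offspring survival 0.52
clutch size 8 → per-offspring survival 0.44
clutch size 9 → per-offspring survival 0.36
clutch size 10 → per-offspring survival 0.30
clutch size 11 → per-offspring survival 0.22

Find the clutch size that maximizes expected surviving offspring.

6

Expected surviving offspring = c × s(c):
  c=4: 4 × 0.82 = 3.280
  c=5: 5 × 0.70 = 3.500
  c=6: 6 × 0.63 = 3.780
  c=7: 7 × 0.52 = 3.640
  c=8: 8 × 0.44 = 3.520
  c=9: 9 × 0.36 = 3.240
  c=10: 10 × 0.30 = 3.000
  c=11: 11 × 0.22 = 2.420
Maximum at c = 6 (3.780 surviving offspring).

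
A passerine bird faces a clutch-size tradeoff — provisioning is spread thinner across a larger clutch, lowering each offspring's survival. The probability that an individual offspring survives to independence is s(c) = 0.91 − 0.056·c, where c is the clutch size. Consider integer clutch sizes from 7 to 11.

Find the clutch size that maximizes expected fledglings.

Expected fledglings = c × s(c):
  c=7: 7 × 0.518 = 3.626
  c=8: 8 × 0.462 = 3.696
  c=9: 9 × 0.406 = 3.654
  c=10: 10 × 0.350 = 3.500
  c=11: 11 × 0.294 = 3.234
Maximum at c = 8 (3.696 fledglings).

8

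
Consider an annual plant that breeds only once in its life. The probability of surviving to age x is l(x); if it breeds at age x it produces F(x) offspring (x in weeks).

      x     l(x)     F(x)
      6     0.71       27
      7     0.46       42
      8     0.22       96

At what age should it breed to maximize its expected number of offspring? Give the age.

8

Expected offspring if breeding at age x = l(x) × F(x):
  age 6: 0.71 × 27 = 19.170
  age 7: 0.46 × 42 = 19.320
  age 8: 0.22 × 96 = 21.120
Maximum at age 8 (21.120).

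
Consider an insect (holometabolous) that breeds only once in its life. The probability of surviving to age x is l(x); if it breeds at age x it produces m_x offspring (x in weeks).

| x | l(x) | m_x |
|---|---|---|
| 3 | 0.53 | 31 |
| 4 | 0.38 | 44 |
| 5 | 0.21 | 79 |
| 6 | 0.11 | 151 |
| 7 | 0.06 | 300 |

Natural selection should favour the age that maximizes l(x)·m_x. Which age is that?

7

Expected offspring if breeding at age x = l(x) × m_x:
  age 3: 0.53 × 31 = 16.430
  age 4: 0.38 × 44 = 16.720
  age 5: 0.21 × 79 = 16.590
  age 6: 0.11 × 151 = 16.610
  age 7: 0.06 × 300 = 18.000
Maximum at age 7 (18.000).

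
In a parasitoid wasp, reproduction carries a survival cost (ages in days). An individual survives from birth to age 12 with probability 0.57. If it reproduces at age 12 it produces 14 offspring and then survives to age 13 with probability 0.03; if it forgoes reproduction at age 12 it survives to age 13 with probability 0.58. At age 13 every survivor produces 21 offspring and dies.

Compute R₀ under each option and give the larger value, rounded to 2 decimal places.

breed at age 12: R₀ = 0.57 × (14 + 0.03 × 21) = 0.57 × 14.6300 = 8.3391
delay to age 13: R₀ = 0.57 × (0.58 × 21) = 0.57 × 12.1800 = 6.9426
Higher: breed at age 12 (8.3391).

8.34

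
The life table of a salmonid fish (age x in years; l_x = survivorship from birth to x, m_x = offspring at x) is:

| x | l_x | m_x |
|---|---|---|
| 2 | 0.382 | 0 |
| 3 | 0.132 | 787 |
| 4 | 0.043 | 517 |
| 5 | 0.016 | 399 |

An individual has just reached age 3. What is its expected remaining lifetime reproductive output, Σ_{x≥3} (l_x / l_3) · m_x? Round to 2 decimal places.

1003.78

l_3 = 0.132. Conditional survival from age 3 to x is l_x / l_3.
  x=3: (0.132/0.132) × 787 = 787.0000
  x=4: (0.043/0.132) × 517 = 168.4167
  x=5: (0.016/0.132) × 399 = 48.3636
Sum = 787.0000 + 168.4167 + 48.3636 = 1003.7803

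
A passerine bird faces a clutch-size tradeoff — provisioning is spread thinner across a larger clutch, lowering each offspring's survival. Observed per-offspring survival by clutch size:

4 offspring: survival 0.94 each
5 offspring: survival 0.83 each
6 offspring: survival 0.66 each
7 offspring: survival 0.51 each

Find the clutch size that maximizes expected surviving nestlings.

Expected surviving nestlings = c × s(c):
  c=4: 4 × 0.94 = 3.760
  c=5: 5 × 0.83 = 4.150
  c=6: 6 × 0.66 = 3.960
  c=7: 7 × 0.51 = 3.570
Maximum at c = 5 (4.150 surviving nestlings).

5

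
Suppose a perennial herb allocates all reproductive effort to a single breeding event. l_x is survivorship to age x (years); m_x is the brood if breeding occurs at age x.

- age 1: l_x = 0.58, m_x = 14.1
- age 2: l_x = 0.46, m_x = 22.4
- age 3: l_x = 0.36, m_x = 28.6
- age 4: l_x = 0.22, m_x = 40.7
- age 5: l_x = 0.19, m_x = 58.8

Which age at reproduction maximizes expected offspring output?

Expected offspring if breeding at age x = l_x × m_x:
  age 1: 0.58 × 14.1 = 8.178
  age 2: 0.46 × 22.4 = 10.304
  age 3: 0.36 × 28.6 = 10.296
  age 4: 0.22 × 40.7 = 8.954
  age 5: 0.19 × 58.8 = 11.172
Maximum at age 5 (11.172).

5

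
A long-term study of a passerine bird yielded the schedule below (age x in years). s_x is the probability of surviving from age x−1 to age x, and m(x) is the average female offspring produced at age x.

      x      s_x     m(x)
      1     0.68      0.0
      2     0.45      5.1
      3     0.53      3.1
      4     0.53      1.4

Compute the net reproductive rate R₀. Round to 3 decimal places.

2.184

Survivorship from birth: l_x = s_1·s_2·…·s_x.
  l_1 = 0.68000
  l_2 = 0.30600
  l_3 = 0.16218
  l_4 = 0.08596
R₀ = Σ l_x m(x):
  age 1: 0.68000 × 0.0 = 0.0000
  age 2: 0.30600 × 5.1 = 1.5606
  age 3: 0.16218 × 3.1 = 0.5028
  age 4: 0.08596 × 1.4 = 0.1203
R₀ = 0.0000 + 1.5606 + 0.5028 + 0.1203 = 2.1837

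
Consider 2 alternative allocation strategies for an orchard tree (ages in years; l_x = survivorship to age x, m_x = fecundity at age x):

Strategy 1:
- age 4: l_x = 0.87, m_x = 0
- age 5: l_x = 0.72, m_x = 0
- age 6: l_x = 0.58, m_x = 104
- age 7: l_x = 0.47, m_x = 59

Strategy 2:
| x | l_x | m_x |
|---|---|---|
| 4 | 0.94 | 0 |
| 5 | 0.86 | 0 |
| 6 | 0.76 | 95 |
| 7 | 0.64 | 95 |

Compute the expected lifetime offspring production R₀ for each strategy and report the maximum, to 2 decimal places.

133.00

Strategy 1: R₀ = 0.87×0 + 0.72×0 + 0.58×104 + 0.47×59 = 88.0500
Strategy 2: R₀ = 0.94×0 + 0.86×0 + 0.76×95 + 0.64×95 = 133.0000
Highest R₀: strategy 2 with 133.0000.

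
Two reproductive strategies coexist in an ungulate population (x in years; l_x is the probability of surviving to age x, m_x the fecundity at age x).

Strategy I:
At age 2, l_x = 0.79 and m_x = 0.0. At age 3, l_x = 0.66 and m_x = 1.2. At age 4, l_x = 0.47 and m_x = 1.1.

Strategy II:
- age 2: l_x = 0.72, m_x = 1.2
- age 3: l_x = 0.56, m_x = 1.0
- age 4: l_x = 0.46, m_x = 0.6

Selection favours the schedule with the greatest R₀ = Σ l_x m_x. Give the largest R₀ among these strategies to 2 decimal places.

Strategy I: R₀ = 0.79×0.0 + 0.66×1.2 + 0.47×1.1 = 1.3090
Strategy II: R₀ = 0.72×1.2 + 0.56×1.0 + 0.46×0.6 = 1.7000
Highest R₀: strategy II with 1.7000.

1.70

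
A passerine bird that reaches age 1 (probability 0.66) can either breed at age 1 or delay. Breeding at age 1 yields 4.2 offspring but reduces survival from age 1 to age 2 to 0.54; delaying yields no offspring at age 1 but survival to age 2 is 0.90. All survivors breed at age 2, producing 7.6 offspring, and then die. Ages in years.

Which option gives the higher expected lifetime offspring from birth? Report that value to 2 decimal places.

breed at age 1: R₀ = 0.66 × (4.2 + 0.54 × 7.6) = 0.66 × 8.3040 = 5.4806
delay to age 2: R₀ = 0.66 × (0.90 × 7.6) = 0.66 × 6.8400 = 4.5144
Higher: breed at age 1 (5.4806).

5.48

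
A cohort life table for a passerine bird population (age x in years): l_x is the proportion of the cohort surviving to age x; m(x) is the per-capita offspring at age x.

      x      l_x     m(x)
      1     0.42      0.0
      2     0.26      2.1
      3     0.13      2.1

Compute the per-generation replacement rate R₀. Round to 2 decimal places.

R₀ = Σ l_x m(x):
  age 1: 0.42 × 0.0 = 0.0000
  age 2: 0.26 × 2.1 = 0.5460
  age 3: 0.13 × 2.1 = 0.2730
R₀ = 0.0000 + 0.5460 + 0.2730 = 0.8190

0.82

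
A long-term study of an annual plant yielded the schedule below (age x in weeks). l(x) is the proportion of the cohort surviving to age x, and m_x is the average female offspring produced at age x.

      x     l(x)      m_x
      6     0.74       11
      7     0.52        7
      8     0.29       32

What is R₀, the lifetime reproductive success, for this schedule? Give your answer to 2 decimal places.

R₀ = Σ l(x) m_x:
  age 6: 0.74 × 11 = 8.1400
  age 7: 0.52 × 7 = 3.6400
  age 8: 0.29 × 32 = 9.2800
R₀ = 8.1400 + 3.6400 + 9.2800 = 21.0600

21.06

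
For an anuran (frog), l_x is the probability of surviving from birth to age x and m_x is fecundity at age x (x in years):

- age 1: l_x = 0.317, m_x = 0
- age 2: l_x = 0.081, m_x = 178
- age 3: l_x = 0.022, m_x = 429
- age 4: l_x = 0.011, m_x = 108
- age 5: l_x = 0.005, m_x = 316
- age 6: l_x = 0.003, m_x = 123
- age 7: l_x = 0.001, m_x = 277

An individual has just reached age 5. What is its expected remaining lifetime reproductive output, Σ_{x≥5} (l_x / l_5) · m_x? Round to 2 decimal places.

l_5 = 0.005. Conditional survival from age 5 to x is l_x / l_5.
  x=5: (0.005/0.005) × 316 = 316.0000
  x=6: (0.003/0.005) × 123 = 73.8000
  x=7: (0.001/0.005) × 277 = 55.4000
Sum = 316.0000 + 73.8000 + 55.4000 = 445.2000

445.20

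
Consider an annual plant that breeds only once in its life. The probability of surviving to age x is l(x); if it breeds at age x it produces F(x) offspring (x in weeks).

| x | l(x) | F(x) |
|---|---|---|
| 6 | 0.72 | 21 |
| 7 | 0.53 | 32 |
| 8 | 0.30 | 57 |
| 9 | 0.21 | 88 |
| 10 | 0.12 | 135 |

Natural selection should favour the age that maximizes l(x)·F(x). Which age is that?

Expected offspring if breeding at age x = l(x) × F(x):
  age 6: 0.72 × 21 = 15.120
  age 7: 0.53 × 32 = 16.960
  age 8: 0.30 × 57 = 17.100
  age 9: 0.21 × 88 = 18.480
  age 10: 0.12 × 135 = 16.200
Maximum at age 9 (18.480).

9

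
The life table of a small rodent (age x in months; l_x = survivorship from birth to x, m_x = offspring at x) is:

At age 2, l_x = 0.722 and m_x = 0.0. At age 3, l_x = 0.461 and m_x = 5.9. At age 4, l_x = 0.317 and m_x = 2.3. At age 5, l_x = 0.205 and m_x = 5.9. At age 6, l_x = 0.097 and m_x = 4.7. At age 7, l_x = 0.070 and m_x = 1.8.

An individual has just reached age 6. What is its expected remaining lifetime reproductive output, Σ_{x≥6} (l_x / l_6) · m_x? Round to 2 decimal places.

l_6 = 0.097. Conditional survival from age 6 to x is l_x / l_6.
  x=6: (0.097/0.097) × 4.7 = 4.7000
  x=7: (0.070/0.097) × 1.8 = 1.2990
Sum = 4.7000 + 1.2990 = 5.9990

6.00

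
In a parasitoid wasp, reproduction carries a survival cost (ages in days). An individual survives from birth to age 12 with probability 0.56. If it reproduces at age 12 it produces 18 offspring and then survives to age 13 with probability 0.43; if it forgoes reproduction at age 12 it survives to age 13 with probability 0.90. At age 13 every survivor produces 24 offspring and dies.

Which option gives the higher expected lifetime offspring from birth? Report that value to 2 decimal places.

breed at age 12: R₀ = 0.56 × (18 + 0.43 × 24) = 0.56 × 28.3200 = 15.8592
delay to age 13: R₀ = 0.56 × (0.90 × 24) = 0.56 × 21.6000 = 12.0960
Higher: breed at age 12 (15.8592).

15.86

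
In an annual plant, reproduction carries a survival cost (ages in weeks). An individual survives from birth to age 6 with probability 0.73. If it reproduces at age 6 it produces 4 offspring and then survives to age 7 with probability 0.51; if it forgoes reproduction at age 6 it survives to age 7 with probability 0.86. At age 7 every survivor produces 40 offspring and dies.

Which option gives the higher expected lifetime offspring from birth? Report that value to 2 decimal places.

breed at age 6: R₀ = 0.73 × (4 + 0.51 × 40) = 0.73 × 24.4000 = 17.8120
delay to age 7: R₀ = 0.73 × (0.86 × 40) = 0.73 × 34.4000 = 25.1120
Higher: delay to age 7 (25.1120).

25.11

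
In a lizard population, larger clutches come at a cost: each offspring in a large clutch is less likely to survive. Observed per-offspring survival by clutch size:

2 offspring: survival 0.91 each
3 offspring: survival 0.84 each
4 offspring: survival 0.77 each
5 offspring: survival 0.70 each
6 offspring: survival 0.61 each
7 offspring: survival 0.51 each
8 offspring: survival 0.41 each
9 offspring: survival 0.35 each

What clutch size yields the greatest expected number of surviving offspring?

6

Expected surviving offspring = c × s(c):
  c=2: 2 × 0.91 = 1.820
  c=3: 3 × 0.84 = 2.520
  c=4: 4 × 0.77 = 3.080
  c=5: 5 × 0.70 = 3.500
  c=6: 6 × 0.61 = 3.660
  c=7: 7 × 0.51 = 3.570
  c=8: 8 × 0.41 = 3.280
  c=9: 9 × 0.35 = 3.150
Maximum at c = 6 (3.660 surviving offspring).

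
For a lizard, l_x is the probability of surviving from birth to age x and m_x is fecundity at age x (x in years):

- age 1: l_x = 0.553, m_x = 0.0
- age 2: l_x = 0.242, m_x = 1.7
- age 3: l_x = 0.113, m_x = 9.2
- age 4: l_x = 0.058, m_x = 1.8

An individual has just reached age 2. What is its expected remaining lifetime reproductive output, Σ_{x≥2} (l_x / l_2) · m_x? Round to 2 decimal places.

l_2 = 0.242. Conditional survival from age 2 to x is l_x / l_2.
  x=2: (0.242/0.242) × 1.7 = 1.7000
  x=3: (0.113/0.242) × 9.2 = 4.2959
  x=4: (0.058/0.242) × 1.8 = 0.4314
Sum = 1.7000 + 4.2959 + 0.4314 = 6.4273

6.43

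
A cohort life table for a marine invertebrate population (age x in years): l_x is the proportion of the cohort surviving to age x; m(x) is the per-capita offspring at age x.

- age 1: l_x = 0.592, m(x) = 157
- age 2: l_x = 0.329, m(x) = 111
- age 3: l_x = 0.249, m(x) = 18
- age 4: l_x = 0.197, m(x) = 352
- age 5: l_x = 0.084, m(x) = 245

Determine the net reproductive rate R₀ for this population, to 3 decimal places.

R₀ = Σ l_x m(x):
  age 1: 0.592 × 157 = 92.9440
  age 2: 0.329 × 111 = 36.5190
  age 3: 0.249 × 18 = 4.4820
  age 4: 0.197 × 352 = 69.3440
  age 5: 0.084 × 245 = 20.5800
R₀ = 92.9440 + 36.5190 + 4.4820 + 69.3440 + 20.5800 = 223.8690

223.869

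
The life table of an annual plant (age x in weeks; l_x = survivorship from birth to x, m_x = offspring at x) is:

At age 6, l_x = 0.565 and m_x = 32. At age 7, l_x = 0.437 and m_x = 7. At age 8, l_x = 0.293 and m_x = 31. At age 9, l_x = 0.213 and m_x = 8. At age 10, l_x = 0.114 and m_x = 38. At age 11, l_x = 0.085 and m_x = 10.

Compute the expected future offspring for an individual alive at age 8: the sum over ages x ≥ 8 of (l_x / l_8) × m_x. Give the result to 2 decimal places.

54.50

l_8 = 0.293. Conditional survival from age 8 to x is l_x / l_8.
  x=8: (0.293/0.293) × 31 = 31.0000
  x=9: (0.213/0.293) × 8 = 5.8157
  x=10: (0.114/0.293) × 38 = 14.7850
  x=11: (0.085/0.293) × 10 = 2.9010
Sum = 31.0000 + 5.8157 + 14.7850 + 2.9010 = 54.5017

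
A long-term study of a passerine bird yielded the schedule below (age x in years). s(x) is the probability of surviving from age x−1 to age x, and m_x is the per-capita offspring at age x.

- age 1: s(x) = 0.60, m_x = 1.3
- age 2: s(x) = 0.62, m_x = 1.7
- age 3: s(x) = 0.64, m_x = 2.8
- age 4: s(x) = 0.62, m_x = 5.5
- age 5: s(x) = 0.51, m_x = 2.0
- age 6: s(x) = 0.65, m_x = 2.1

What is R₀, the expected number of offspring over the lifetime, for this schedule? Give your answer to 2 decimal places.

3.14

Survivorship from birth: l_x = s_1·s_2·…·s_x.
  l_1 = 0.60000
  l_2 = 0.37200
  l_3 = 0.23808
  l_4 = 0.14761
  l_5 = 0.07528
  l_6 = 0.04893
R₀ = Σ l_x m_x:
  age 1: 0.60000 × 1.3 = 0.7800
  age 2: 0.37200 × 1.7 = 0.6324
  age 3: 0.23808 × 2.8 = 0.6666
  age 4: 0.14761 × 5.5 = 0.8119
  age 5: 0.07528 × 2.0 = 0.1506
  age 6: 0.04893 × 2.1 = 0.1028
R₀ = 0.7800 + 0.6324 + 0.6666 + 0.8119 + 0.1506 + 0.1028 = 3.1442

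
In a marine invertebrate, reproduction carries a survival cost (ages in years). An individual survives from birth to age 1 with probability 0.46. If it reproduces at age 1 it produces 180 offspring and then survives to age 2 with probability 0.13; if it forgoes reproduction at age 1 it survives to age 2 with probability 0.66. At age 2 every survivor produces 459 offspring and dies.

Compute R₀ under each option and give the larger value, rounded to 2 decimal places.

breed at age 1: R₀ = 0.46 × (180 + 0.13 × 459) = 0.46 × 239.6700 = 110.2482
delay to age 2: R₀ = 0.46 × (0.66 × 459) = 0.46 × 302.9400 = 139.3524
Higher: delay to age 2 (139.3524).

139.35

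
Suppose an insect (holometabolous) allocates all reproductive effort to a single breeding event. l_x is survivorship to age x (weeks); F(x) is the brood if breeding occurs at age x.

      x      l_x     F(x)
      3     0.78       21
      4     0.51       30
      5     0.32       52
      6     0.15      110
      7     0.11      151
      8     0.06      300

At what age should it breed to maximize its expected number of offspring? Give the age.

8

Expected offspring if breeding at age x = l_x × F(x):
  age 3: 0.78 × 21 = 16.380
  age 4: 0.51 × 30 = 15.300
  age 5: 0.32 × 52 = 16.640
  age 6: 0.15 × 110 = 16.500
  age 7: 0.11 × 151 = 16.610
  age 8: 0.06 × 300 = 18.000
Maximum at age 8 (18.000).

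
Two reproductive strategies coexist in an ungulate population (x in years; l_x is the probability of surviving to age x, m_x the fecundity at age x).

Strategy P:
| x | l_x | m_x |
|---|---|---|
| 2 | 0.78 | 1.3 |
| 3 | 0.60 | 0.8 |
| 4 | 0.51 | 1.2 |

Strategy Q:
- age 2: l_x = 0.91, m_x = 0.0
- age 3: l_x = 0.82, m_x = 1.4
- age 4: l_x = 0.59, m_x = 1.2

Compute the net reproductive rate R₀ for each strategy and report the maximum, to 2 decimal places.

2.11

Strategy P: R₀ = 0.78×1.3 + 0.60×0.8 + 0.51×1.2 = 2.1060
Strategy Q: R₀ = 0.91×0.0 + 0.82×1.4 + 0.59×1.2 = 1.8560
Highest R₀: strategy P with 2.1060.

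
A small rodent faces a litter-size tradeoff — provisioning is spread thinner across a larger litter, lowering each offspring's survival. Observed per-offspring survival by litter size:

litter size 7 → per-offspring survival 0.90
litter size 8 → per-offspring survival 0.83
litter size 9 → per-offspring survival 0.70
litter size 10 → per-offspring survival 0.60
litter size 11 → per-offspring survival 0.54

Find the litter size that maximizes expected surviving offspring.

8

Expected surviving offspring = c × s(c):
  c=7: 7 × 0.90 = 6.300
  c=8: 8 × 0.83 = 6.640
  c=9: 9 × 0.70 = 6.300
  c=10: 10 × 0.60 = 6.000
  c=11: 11 × 0.54 = 5.940
Maximum at c = 8 (6.640 surviving offspring).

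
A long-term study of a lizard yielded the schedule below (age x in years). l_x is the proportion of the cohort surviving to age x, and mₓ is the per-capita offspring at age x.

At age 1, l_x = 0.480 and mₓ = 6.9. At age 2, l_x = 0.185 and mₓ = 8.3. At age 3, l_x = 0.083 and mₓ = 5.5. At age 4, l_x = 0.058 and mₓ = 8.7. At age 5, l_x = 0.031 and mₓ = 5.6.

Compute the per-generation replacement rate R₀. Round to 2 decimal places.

5.98

R₀ = Σ l_x mₓ:
  age 1: 0.480 × 6.9 = 3.3120
  age 2: 0.185 × 8.3 = 1.5355
  age 3: 0.083 × 5.5 = 0.4565
  age 4: 0.058 × 8.7 = 0.5046
  age 5: 0.031 × 5.6 = 0.1736
R₀ = 3.3120 + 1.5355 + 0.4565 + 0.5046 + 0.1736 = 5.9822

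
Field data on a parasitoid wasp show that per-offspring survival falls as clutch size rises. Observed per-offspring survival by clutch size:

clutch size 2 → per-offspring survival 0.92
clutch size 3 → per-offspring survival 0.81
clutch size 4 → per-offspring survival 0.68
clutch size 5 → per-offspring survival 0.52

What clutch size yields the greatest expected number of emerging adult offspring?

4

Expected emerging adult offspring = c × s(c):
  c=2: 2 × 0.92 = 1.840
  c=3: 3 × 0.81 = 2.430
  c=4: 4 × 0.68 = 2.720
  c=5: 5 × 0.52 = 2.600
Maximum at c = 4 (2.720 emerging adult offspring).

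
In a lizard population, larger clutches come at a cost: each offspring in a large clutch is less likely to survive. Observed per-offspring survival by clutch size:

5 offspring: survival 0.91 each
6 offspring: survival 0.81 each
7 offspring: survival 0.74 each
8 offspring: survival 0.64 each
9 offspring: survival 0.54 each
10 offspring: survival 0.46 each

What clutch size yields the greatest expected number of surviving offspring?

7

Expected surviving offspring = c × s(c):
  c=5: 5 × 0.91 = 4.550
  c=6: 6 × 0.81 = 4.860
  c=7: 7 × 0.74 = 5.180
  c=8: 8 × 0.64 = 5.120
  c=9: 9 × 0.54 = 4.860
  c=10: 10 × 0.46 = 4.600
Maximum at c = 7 (5.180 surviving offspring).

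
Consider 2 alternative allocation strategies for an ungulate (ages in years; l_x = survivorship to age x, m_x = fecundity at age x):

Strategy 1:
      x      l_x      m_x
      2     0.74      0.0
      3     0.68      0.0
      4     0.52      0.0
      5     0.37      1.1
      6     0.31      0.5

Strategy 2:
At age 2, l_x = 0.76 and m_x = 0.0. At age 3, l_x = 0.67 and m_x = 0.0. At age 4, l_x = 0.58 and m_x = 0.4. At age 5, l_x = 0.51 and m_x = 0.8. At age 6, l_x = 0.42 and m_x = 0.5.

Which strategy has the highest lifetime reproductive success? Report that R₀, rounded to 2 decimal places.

Strategy 1: R₀ = 0.74×0.0 + 0.68×0.0 + 0.52×0.0 + 0.37×1.1 + 0.31×0.5 = 0.5620
Strategy 2: R₀ = 0.76×0.0 + 0.67×0.0 + 0.58×0.4 + 0.51×0.8 + 0.42×0.5 = 0.8500
Highest R₀: strategy 2 with 0.8500.

0.85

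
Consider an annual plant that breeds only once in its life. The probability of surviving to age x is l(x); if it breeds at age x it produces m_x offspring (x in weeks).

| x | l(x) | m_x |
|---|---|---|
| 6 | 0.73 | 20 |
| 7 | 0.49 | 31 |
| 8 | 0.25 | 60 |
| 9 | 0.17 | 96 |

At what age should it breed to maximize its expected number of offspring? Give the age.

Expected offspring if breeding at age x = l(x) × m_x:
  age 6: 0.73 × 20 = 14.600
  age 7: 0.49 × 31 = 15.190
  age 8: 0.25 × 60 = 15.000
  age 9: 0.17 × 96 = 16.320
Maximum at age 9 (16.320).

9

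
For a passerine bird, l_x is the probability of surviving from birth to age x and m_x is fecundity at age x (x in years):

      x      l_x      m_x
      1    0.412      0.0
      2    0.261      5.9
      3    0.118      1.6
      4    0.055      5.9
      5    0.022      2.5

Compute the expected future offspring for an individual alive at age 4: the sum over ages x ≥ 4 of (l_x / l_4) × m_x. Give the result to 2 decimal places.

l_4 = 0.055. Conditional survival from age 4 to x is l_x / l_4.
  x=4: (0.055/0.055) × 5.9 = 5.9000
  x=5: (0.022/0.055) × 2.5 = 1.0000
Sum = 5.9000 + 1.0000 = 6.9000

6.90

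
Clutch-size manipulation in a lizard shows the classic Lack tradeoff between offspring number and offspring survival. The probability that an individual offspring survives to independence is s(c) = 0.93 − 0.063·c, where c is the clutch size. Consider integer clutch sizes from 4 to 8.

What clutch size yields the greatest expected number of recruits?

Expected recruits = c × s(c):
  c=4: 4 × 0.678 = 2.712
  c=5: 5 × 0.615 = 3.075
  c=6: 6 × 0.552 = 3.312
  c=7: 7 × 0.489 = 3.423
  c=8: 8 × 0.426 = 3.408
Maximum at c = 7 (3.423 recruits).

7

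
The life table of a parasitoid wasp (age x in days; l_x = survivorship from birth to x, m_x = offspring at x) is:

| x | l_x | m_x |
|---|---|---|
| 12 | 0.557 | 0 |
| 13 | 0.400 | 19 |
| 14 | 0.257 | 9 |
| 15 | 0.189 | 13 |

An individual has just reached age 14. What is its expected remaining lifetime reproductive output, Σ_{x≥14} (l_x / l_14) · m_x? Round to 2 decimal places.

18.56

l_14 = 0.257. Conditional survival from age 14 to x is l_x / l_14.
  x=14: (0.257/0.257) × 9 = 9.0000
  x=15: (0.189/0.257) × 13 = 9.5603
Sum = 9.0000 + 9.5603 = 18.5603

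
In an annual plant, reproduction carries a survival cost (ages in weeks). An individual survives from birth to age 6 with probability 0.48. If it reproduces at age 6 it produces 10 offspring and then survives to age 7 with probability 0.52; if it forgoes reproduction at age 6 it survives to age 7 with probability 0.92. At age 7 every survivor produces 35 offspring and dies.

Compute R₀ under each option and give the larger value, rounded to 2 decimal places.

15.46

breed at age 6: R₀ = 0.48 × (10 + 0.52 × 35) = 0.48 × 28.2000 = 13.5360
delay to age 7: R₀ = 0.48 × (0.92 × 35) = 0.48 × 32.2000 = 15.4560
Higher: delay to age 7 (15.4560).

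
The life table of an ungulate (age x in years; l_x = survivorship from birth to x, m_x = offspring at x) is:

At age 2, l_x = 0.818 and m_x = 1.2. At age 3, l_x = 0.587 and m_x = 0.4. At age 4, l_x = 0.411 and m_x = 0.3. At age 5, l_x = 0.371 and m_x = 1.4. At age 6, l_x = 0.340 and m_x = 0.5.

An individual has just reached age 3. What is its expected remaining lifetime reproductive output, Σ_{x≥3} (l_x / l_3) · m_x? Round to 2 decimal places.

l_3 = 0.587. Conditional survival from age 3 to x is l_x / l_3.
  x=3: (0.587/0.587) × 0.4 = 0.4000
  x=4: (0.411/0.587) × 0.3 = 0.2101
  x=5: (0.371/0.587) × 1.4 = 0.8848
  x=6: (0.340/0.587) × 0.5 = 0.2896
Sum = 0.4000 + 0.2101 + 0.8848 + 0.2896 = 1.7845

1.78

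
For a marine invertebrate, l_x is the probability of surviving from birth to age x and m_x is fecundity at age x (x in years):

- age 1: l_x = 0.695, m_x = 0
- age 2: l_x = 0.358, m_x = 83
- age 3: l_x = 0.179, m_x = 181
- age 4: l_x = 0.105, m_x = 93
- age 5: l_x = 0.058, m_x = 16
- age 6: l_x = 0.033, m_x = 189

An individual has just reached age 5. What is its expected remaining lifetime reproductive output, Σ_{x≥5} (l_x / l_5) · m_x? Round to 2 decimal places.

l_5 = 0.058. Conditional survival from age 5 to x is l_x / l_5.
  x=5: (0.058/0.058) × 16 = 16.0000
  x=6: (0.033/0.058) × 189 = 107.5345
Sum = 16.0000 + 107.5345 = 123.5345

123.53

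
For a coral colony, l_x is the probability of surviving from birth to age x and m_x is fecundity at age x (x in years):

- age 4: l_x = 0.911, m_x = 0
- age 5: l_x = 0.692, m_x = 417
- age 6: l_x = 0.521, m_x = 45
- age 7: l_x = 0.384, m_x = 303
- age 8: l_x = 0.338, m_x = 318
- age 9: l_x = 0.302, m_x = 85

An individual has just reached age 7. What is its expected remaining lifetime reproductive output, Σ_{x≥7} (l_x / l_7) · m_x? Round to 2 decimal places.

l_7 = 0.384. Conditional survival from age 7 to x is l_x / l_7.
  x=7: (0.384/0.384) × 303 = 303.0000
  x=8: (0.338/0.384) × 318 = 279.9062
  x=9: (0.302/0.384) × 85 = 66.8490
Sum = 303.0000 + 279.9062 + 66.8490 = 649.7552

649.76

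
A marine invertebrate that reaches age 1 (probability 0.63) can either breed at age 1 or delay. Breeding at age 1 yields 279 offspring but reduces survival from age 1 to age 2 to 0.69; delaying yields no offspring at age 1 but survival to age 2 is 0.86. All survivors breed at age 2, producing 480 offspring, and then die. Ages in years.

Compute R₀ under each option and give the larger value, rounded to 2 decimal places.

384.43

breed at age 1: R₀ = 0.63 × (279 + 0.69 × 480) = 0.63 × 610.2000 = 384.4260
delay to age 2: R₀ = 0.63 × (0.86 × 480) = 0.63 × 412.8000 = 260.0640
Higher: breed at age 1 (384.4260).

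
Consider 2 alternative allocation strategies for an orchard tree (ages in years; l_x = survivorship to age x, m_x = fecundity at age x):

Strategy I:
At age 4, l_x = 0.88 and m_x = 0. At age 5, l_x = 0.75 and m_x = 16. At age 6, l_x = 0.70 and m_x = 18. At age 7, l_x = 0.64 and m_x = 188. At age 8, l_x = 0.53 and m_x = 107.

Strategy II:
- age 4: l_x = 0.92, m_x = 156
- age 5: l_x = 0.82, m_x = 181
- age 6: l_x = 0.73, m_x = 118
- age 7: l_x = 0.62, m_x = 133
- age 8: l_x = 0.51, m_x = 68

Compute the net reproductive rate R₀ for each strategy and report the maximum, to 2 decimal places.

Strategy I: R₀ = 0.88×0 + 0.75×16 + 0.70×18 + 0.64×188 + 0.53×107 = 201.6300
Strategy II: R₀ = 0.92×156 + 0.82×181 + 0.73×118 + 0.62×133 + 0.51×68 = 495.2200
Highest R₀: strategy II with 495.2200.

495.22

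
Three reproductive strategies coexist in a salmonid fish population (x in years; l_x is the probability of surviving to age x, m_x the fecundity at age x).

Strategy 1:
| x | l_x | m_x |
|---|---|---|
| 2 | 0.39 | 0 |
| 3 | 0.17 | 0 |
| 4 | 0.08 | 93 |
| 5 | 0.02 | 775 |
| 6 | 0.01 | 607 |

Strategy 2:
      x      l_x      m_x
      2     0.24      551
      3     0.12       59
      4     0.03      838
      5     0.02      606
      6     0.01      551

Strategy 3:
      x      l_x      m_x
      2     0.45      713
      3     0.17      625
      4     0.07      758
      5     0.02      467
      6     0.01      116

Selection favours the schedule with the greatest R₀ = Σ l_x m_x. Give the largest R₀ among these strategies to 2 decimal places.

Strategy 1: R₀ = 0.39×0 + 0.17×0 + 0.08×93 + 0.02×775 + 0.01×607 = 29.0100
Strategy 2: R₀ = 0.24×551 + 0.12×59 + 0.03×838 + 0.02×606 + 0.01×551 = 182.0900
Strategy 3: R₀ = 0.45×713 + 0.17×625 + 0.07×758 + 0.02×467 + 0.01×116 = 490.6600
Highest R₀: strategy 3 with 490.6600.

490.66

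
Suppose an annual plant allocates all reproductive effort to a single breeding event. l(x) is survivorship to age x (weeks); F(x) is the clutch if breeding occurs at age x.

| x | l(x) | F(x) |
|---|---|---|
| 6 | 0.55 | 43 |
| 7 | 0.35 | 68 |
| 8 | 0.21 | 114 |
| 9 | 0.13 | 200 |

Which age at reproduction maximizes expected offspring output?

Expected offspring if breeding at age x = l(x) × F(x):
  age 6: 0.55 × 43 = 23.650
  age 7: 0.35 × 68 = 23.800
  age 8: 0.21 × 114 = 23.940
  age 9: 0.13 × 200 = 26.000
Maximum at age 9 (26.000).

9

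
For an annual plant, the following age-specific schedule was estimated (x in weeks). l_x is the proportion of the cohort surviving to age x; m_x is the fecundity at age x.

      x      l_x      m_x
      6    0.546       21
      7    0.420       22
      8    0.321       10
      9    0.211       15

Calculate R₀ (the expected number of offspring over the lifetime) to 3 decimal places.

27.081

R₀ = Σ l_x m_x:
  age 6: 0.546 × 21 = 11.4660
  age 7: 0.420 × 22 = 9.2400
  age 8: 0.321 × 10 = 3.2100
  age 9: 0.211 × 15 = 3.1650
R₀ = 11.4660 + 9.2400 + 3.2100 + 3.1650 = 27.0810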